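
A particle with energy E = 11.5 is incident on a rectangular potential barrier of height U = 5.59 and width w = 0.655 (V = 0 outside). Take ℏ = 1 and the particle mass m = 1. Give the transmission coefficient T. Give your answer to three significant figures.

T = 0.935

Above the barrier the interior wavenumber is k₂ = √(2m(E − U))/ℏ = 3.438, giving phase k₂w = 2.252.
T = [1 + U² sin²(k₂w) / (4E(E − U))]⁻¹ = 1/1.069 = 0.935.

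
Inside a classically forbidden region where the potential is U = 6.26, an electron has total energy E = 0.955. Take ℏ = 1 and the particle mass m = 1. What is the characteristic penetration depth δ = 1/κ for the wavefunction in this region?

Since E < U the TISE in this region is ψ'' = κ²ψ with κ = √(2m(U − E))/ℏ.
κ = √(2 × 1 × 5.305) = 3.257. The penetration depth is δ = 1/κ = 0.307.

δ = 0.307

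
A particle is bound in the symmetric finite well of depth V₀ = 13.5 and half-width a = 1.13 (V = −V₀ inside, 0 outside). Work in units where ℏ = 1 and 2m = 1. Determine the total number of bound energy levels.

N = 3

Define the well-strength parameter z₀ = (a/ℏ)√(2mV₀) = 1.13 × √(2·0.5·13.5) = 4.152.
The even/odd transcendental equations gain one root per π/2 in z₀, giving N = 1 + ⌊2z₀/π⌋ = 1 + ⌊2.643⌋ = 3.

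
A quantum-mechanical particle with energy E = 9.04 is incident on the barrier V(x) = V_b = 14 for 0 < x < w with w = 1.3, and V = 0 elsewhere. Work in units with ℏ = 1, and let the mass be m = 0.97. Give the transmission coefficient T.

T = 0.00115

Since E < V_b the interior solution is evanescent with decay constant κ = √(2m(V_b − E))/ℏ = 3.102.
κw = 4.033, sinh(κw) = 28.19.
Matching ψ, ψ′ at both faces gives T = [1 + V_b² sinh²(κw) / (4E(V_b − E))]⁻¹ = 1/869.7 = 0.00115.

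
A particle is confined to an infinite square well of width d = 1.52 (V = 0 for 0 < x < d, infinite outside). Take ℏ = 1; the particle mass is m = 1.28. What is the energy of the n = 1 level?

The infinite-well eigenfunctions ψ_n = √(2/d) sin(nπx/d) vanish at both walls, giving E_n = n²π²ℏ²/(2md²).
E_1 = 1² × π² / (2 × 1.28 × 1.52²) = 1.669.

E = 1.67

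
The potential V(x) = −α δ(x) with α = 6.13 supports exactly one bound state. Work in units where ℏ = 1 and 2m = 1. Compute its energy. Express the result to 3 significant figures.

E = -9.39

The bound state is ψ(x) = √κ e^{−κ|x|}. The derivative jump ψ'(0⁺) − ψ'(0⁻) = −(2mα/ℏ²)ψ(0) fixes κ = mα/ℏ² = 3.065.
Then E = −ℏ²κ²/(2m) = −mα²/(2ℏ²) = -9.394.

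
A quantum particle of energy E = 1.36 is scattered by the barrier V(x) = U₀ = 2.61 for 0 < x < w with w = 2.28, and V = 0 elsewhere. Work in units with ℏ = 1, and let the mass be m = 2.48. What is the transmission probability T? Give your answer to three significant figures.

E < U₀: inside the barrier ψ ∝ e^{±κx} with κ = √(2m(U₀ − E))/ℏ = 2.490.
κw = 5.677, sinh(κw) = 146.1.
Matching ψ, ψ′ at both faces gives T = [1 + U₀² sinh²(κw) / (4E(U₀ − E))]⁻¹ = 1/21370 = 0.0000468.

T = 0.0000468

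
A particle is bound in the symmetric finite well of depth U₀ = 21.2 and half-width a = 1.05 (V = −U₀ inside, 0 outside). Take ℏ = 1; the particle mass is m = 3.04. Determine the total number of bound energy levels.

N = 8

The dimensionless depth is z₀ = a√(2mU₀)/ℏ = 1.05 × √(128.9) = 11.92.
A new bound state (alternating even/odd) appears each time z₀ passes a multiple of π/2, so N = ⌊2z₀/π⌋ + 1 = ⌊7.589⌋ + 1 = 8.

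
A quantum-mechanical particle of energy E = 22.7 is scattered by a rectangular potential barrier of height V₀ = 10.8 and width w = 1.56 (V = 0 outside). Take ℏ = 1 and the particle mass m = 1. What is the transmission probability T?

T = 0.908

E > V₀: inside the barrier k₂ = √(2m(E − V₀))/ℏ = 4.879, k₂w = 7.610.
T = [1 + V₀² sin²(k₂w) / (4E(E − V₀))]⁻¹ = 1/1.102 = 0.908.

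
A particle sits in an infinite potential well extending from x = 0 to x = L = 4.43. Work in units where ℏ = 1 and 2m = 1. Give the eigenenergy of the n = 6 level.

The infinite-well eigenfunctions ψ_n = √(2/L) sin(nπx/L) vanish at both walls, giving E_n = n²π²ℏ²/(2mL²).
E_6 = 6² × π² / (2 × 0.5 × 4.43²) = 18.10.

E = 18.1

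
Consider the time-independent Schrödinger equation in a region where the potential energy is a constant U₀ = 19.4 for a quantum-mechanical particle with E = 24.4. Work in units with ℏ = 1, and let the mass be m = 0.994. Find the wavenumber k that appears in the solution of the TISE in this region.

With E > U₀ the solution is oscillatory, ψ ∝ e^{±ikx} with k = √(2m(E − U₀))/ℏ.
k = √(2 × 0.994 × 5) = 3.153.

k = 3.15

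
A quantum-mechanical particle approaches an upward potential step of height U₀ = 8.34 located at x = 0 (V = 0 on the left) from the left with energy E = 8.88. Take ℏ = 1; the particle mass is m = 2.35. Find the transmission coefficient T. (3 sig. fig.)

T = 0.635

On each side the TISE gives plane waves with k = √(2m(E − V))/ℏ: k₁ = √(2·2.35·8.88) = 6.460, k₂ = √(2·2.35·0.54) = 1.593.
Matching ψ and ψ′ at x = 0 gives r = (k₁ − k₂)/(k₁ + k₂), so R = r² = 0.3653 and T = 1 − R = 0.6347.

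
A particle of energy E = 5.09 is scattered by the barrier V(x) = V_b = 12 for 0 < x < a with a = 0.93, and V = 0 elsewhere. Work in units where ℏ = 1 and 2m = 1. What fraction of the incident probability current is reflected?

Since E < V_b the interior solution is evanescent with decay constant κ = √(2m(V_b − E))/ℏ = 2.629.
κa = 2.445, sinh(κa) = 5.720.
Matching ψ, ψ′ at both faces gives T = [1 + V_b² sinh²(κa) / (4E(V_b − E))]⁻¹ = 1/34.49 = 0.0290.
R = 1 − T = 0.971.

R = 0.971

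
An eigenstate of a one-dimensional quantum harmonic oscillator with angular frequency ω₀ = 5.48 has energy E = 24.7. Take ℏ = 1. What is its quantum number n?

Invert E_n = (n + ½)ℏω₀: n = E/ℏω₀ − ½ = 4.007, so n = 4.

n = 4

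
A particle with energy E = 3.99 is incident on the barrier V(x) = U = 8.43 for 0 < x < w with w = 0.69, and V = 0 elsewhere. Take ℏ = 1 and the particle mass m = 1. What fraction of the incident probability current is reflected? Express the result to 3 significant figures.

R = 0.937

E < U: inside the barrier ψ ∝ e^{±κx} with κ = √(2m(U − E))/ℏ = 2.980.
κw = 2.056, sinh(κw) = 3.844.
Matching ψ, ψ′ at both faces gives T = [1 + U² sinh²(κw) / (4E(U − E))]⁻¹ = 1/15.82 = 0.0632.
R = 1 − T = 0.937.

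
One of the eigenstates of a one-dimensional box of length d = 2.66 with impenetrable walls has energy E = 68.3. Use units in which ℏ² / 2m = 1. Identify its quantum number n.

For an infinite well E_n = n²π²ℏ²/(2md²), so n = (d/πℏ)√(2mE).
n = (2.66/π) × √(2 × 0.5 × 68.3) = 6.997 → n = 7.

n = 7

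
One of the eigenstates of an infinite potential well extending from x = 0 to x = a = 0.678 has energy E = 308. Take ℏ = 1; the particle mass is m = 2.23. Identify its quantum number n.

n = 8

From E_n = n²π²ℏ²/(2ma²) invert to n = √(2ma²E)/(πℏ).
n = (0.678/π) × √(2 × 2.23 × 308) = 7.999 → n = 8.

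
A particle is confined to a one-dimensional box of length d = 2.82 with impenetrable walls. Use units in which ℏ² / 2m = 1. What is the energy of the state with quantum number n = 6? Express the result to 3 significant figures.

The infinite-well eigenfunctions ψ_n = √(2/d) sin(nπx/d) vanish at both walls, giving E_n = n²π²ℏ²/(2md²).
E_6 = 6² × π² / (2 × 0.5 × 2.82²) = 44.68.

E = 44.7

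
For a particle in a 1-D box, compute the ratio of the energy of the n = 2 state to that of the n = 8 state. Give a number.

E_n = n²π²ℏ²/(2mL²) so the ratio is n₂²/n₁² = 4/64 = 0.0625.

0.0625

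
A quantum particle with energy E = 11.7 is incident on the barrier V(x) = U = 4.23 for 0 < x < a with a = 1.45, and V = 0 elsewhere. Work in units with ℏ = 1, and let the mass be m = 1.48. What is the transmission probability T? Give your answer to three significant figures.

E > U: inside the barrier k₂ = √(2m(E − U))/ℏ = 4.702, k₂a = 6.818.
T = [1 + U² sin²(k₂a) / (4E(E − U))]⁻¹ = 1/1.013 = 0.987.

T = 0.987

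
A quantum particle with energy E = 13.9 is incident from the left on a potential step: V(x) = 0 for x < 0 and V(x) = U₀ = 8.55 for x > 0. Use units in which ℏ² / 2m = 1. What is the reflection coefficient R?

On each side the TISE gives plane waves with k = √(2m(E − V))/ℏ: k₁ = √(2·½·13.9) = 3.728, k₂ = √(2·½·5.35) = 2.313.
Continuity of ψ and ψ′ at the step yields the reflection amplitude r = (k₁ − k₂)/(k₁ + k₂) = 0.2343; thus R = |r|² = 0.05488, T = 0.9451.

R = 0.0549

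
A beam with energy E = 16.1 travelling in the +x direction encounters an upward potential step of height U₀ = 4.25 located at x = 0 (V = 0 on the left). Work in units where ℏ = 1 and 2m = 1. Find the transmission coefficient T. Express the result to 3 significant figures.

The wavenumbers are k₁ = √(2mE)/ℏ = 4.012 on the left and k₂ = √(2m(E − U₀))/ℏ = 3.442 on the right.
Matching ψ and ψ′ at x = 0 gives r = (k₁ − k₂)/(k₁ + k₂), so R = r² = 0.005848 and T = 1 − R = 0.9942.

T = 0.994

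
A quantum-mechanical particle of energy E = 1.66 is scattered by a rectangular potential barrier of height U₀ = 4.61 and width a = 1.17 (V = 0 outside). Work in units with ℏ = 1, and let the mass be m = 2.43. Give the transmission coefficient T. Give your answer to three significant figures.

Since E < U₀ the interior solution is evanescent with decay constant κ = √(2m(U₀ − E))/ℏ = 3.786.
κa = 4.430, sinh(κa) = 41.96.
Matching ψ, ψ′ at both faces gives T = [1 + U₀² sinh²(κa) / (4E(U₀ − E))]⁻¹ = 1/1912 = 0.000523.

T = 0.000523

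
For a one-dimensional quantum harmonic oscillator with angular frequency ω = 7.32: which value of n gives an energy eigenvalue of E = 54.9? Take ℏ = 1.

n = 7

E_n = ℏω(n + ½) ⇒ n = E/(ℏω) − ½ = 54.9/7.32 − 0.5 = 7.000 → n = 7.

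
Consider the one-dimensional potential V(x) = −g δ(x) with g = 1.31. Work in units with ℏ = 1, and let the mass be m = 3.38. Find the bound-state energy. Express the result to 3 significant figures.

E = -2.90

The bound state is ψ(x) = √κ e^{−κ|x|}. The derivative jump ψ'(0⁺) − ψ'(0⁻) = −(2mg/ℏ²)ψ(0) fixes κ = mg/ℏ² = 4.428.
Then E = −ℏ²κ²/(2m) = −mg²/(2ℏ²) = -2.900.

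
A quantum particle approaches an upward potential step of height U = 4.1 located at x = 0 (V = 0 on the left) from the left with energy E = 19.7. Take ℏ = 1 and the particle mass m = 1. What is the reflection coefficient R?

The wavenumbers are k₁ = √(2mE)/ℏ = 6.277 on the left and k₂ = √(2m(E − U))/ℏ = 5.586 on the right.
Matching ψ and ψ′ at x = 0 gives r = (k₁ − k₂)/(k₁ + k₂), so R = r² = 0.003395 and T = 1 − R = 0.9966.

R = 0.00340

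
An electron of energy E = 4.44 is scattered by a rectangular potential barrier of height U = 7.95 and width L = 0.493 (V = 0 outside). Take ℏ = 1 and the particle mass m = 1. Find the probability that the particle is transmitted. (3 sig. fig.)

Since E < U the interior solution is evanescent with decay constant κ = √(2m(U − E))/ℏ = 2.650.
κL = 1.306, sinh(κL) = 1.711.
The exact tunnelling result is T⁻¹ = 1 + U² sinh²(κL) / [4E(U − E)] = 3.967, so T = 0.252.

T = 0.252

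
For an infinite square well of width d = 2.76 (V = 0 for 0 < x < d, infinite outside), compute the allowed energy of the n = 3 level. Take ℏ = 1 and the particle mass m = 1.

The infinite-well eigenfunctions ψ_n = √(2/d) sin(nπx/d) vanish at both walls, giving E_n = n²π²ℏ²/(2md²).
E_3 = 3² × π² / (2 × 1 × 2.76²) = 5.830.

E = 5.83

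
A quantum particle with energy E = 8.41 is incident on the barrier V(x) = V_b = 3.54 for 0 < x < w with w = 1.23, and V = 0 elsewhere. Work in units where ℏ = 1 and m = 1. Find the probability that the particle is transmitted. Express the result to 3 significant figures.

T = 0.969

Above the barrier the interior wavenumber is k₂ = √(2m(E − V_b))/ℏ = 3.121, giving phase k₂w = 3.839.
T = [1 + V_b² sin²(k₂w) / (4E(E − V_b))]⁻¹ = 1/1.032 = 0.969.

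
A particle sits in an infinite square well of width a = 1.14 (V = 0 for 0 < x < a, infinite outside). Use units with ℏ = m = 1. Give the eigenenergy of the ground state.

E = 3.80

Requiring ψ(0) = ψ(a) = 0 quantises k = nπ/a, hence E_n = ℏ²k²/2m = n²π²ℏ²/(2ma²).
E_1 = 1² × π² / (2 × 1 × 1.14²) = 3.797.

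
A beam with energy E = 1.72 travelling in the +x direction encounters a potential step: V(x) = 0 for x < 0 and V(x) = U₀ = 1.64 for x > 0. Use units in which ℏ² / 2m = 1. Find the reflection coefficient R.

R = 0.416

The wavenumbers are k₁ = √(2mE)/ℏ = 1.311 on the left and k₂ = √(2m(E − U₀))/ℏ = 0.2828 on the right.
Continuity of ψ and ψ′ at the step yields the reflection amplitude r = (k₁ − k₂)/(k₁ + k₂) = 0.6452; thus R = |r|² = 0.4163, T = 0.5837.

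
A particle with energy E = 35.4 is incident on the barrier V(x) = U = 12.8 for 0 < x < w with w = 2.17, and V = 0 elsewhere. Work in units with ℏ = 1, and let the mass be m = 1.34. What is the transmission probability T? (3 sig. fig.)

E > U: inside the barrier k₂ = √(2m(E − U))/ℏ = 7.783, k₂w = 16.89.
Matching at both interfaces gives T⁻¹ = 1 + U² sin²(k₂w) / [4E(E − U)] = 1.044, hence T = 0.958.

T = 0.958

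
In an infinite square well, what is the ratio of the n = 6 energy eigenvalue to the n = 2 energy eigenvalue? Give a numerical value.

Since E_n ∝ n², the ratio is (6/2)² = 9.

9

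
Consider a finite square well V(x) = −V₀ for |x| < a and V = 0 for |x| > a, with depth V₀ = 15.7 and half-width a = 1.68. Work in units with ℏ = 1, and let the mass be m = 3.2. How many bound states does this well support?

Define the well-strength parameter z₀ = (a/ℏ)√(2mV₀) = 1.68 × √(2·3.2·15.7) = 16.84.
The even/odd transcendental equations gain one root per π/2 in z₀, giving N = 1 + ⌊2z₀/π⌋ = 1 + ⌊10.72⌋ = 11.

N = 11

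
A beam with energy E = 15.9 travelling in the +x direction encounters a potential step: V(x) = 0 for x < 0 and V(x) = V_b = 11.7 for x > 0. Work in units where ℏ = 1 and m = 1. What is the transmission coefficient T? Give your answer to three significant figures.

T = 0.897

On each side the TISE gives plane waves with k = √(2m(E − V))/ℏ: k₁ = √(2·1·15.9) = 5.639, k₂ = √(2·1·4.2) = 2.898.
Continuity of ψ and ψ′ at the step yields the reflection amplitude r = (k₁ − k₂)/(k₁ + k₂) = 0.3210; thus R = |r|² = 0.1031, T = 0.8969.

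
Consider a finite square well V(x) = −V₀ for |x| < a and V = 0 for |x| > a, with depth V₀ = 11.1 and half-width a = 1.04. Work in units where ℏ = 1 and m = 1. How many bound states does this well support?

N = 4

The dimensionless depth is z₀ = a√(2mV₀)/ℏ = 1.04 × √(22.20) = 4.900.
A new bound state (alternating even/odd) appears each time z₀ passes a multiple of π/2, so N = ⌊2z₀/π⌋ + 1 = ⌊3.120⌋ + 1 = 4.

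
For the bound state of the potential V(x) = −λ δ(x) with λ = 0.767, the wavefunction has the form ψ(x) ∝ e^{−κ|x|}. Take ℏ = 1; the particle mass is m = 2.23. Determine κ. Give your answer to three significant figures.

Integrating the TISE across x = 0 gives the cusp condition ψ'(0⁺) − ψ'(0⁻) = −(2mλ/ℏ²)ψ(0).
With ψ ∝ e^{−κ|x|} this yields −2κ = −2mλ/ℏ², so κ = mλ/ℏ² = 1.710.

κ = 1.71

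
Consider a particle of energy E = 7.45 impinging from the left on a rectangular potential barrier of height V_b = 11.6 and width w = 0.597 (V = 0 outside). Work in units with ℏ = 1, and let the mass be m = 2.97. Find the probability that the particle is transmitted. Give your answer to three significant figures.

T = 0.00975

Since E < V_b the interior solution is evanescent with decay constant κ = √(2m(V_b − E))/ℏ = 4.965.
κw = 2.964, sinh(κw) = 9.663.
The exact tunnelling result is T⁻¹ = 1 + V_b² sinh²(κw) / [4E(V_b − E)] = 102.6, so T = 0.00975.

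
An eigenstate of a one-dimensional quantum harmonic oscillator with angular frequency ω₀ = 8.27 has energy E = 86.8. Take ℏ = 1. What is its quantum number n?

n = 10

E_n = ℏω₀(n + ½) ⇒ n = E/(ℏω₀) − ½ = 86.8/8.27 − 0.5 = 9.996 → n = 10.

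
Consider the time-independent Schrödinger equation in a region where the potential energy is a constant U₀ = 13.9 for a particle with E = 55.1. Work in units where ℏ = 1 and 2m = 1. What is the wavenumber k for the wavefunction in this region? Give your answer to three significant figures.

k = 6.42

With E > U₀ the solution is oscillatory, ψ ∝ e^{±ikx} with k = √(2m(E − U₀))/ℏ.
k = √(2 × 0.5 × 41.2) = 6.419.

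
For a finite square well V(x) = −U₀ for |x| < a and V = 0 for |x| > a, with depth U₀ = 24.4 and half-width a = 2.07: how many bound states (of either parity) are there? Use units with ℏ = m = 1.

Define the well-strength parameter z₀ = (a/ℏ)√(2mU₀) = 2.07 × √(2·1·24.4) = 14.46.
The even/odd transcendental equations gain one root per π/2 in z₀, giving N = 1 + ⌊2z₀/π⌋ = 1 + ⌊9.206⌋ = 10.

N = 10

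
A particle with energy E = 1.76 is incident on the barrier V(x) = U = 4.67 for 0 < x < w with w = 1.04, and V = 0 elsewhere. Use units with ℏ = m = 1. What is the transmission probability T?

T = 0.0246

E < U: inside the barrier ψ ∝ e^{±κx} with κ = √(2m(U − E))/ℏ = 2.412.
κw = 2.509, sinh(κw) = 6.105.
The exact tunnelling result is T⁻¹ = 1 + U² sinh²(κw) / [4E(U − E)] = 40.68, so T = 0.0246.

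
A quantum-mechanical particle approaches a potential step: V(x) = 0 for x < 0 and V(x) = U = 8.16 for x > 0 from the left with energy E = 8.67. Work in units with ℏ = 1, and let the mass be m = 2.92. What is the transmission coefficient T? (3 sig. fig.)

On each side the TISE gives plane waves with k = √(2m(E − V))/ℏ: k₁ = √(2·2.92·8.67) = 7.116, k₂ = √(2·2.92·0.51) = 1.726.
Matching ψ and ψ′ at x = 0 gives r = (k₁ − k₂)/(k₁ + k₂), so R = r² = 0.3716 and T = 1 − R = 0.6284.

T = 0.628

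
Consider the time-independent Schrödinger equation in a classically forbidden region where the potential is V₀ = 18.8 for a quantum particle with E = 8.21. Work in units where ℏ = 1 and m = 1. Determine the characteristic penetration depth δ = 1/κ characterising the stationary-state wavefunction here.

Since E < V₀ the TISE in this region is ψ'' = κ²ψ with κ = √(2m(V₀ − E))/ℏ.
κ = √(2 × 1 × 10.59) = 4.602. The penetration depth is δ = 1/κ = 0.217.

δ = 0.217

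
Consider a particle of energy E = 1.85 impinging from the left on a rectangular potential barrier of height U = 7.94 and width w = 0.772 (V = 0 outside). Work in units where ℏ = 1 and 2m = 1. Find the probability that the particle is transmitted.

T = 0.0621

Since E < U the interior solution is evanescent with decay constant κ = √(2m(U − E))/ℏ = 2.468.
κw = 1.905, sinh(κw) = 3.286.
The exact tunnelling result is T⁻¹ = 1 + U² sinh²(κw) / [4E(U − E)] = 16.10, so T = 0.0621.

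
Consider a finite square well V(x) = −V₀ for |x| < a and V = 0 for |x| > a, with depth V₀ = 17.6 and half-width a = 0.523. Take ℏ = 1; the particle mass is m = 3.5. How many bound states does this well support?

N = 4

Define the well-strength parameter z₀ = (a/ℏ)√(2mV₀) = 0.523 × √(2·3.5·17.6) = 5.805.
The even/odd transcendental equations gain one root per π/2 in z₀, giving N = 1 + ⌊2z₀/π⌋ = 1 + ⌊3.696⌋ = 4.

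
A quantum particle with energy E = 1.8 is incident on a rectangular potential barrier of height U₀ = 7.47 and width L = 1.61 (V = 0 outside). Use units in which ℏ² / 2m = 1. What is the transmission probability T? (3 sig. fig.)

Since E < U₀ the interior solution is evanescent with decay constant κ = √(2m(U₀ − E))/ℏ = 2.381.
κL = 3.834, sinh(κL) = 23.11.
Matching ψ, ψ′ at both faces gives T = [1 + U₀² sinh²(κL) / (4E(U₀ − E))]⁻¹ = 1/730.7 = 0.00137.

T = 0.00137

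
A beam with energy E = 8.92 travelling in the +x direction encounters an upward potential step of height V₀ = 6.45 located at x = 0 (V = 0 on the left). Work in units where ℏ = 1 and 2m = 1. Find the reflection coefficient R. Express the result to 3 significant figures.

R = 0.0964

On each side the TISE gives plane waves with k = √(2m(E − V))/ℏ: k₁ = √(2·½·8.92) = 2.987, k₂ = √(2·½·2.47) = 1.572.
Continuity of ψ and ψ′ at the step yields the reflection amplitude r = (k₁ − k₂)/(k₁ + k₂) = 0.3104; thus R = |r|² = 0.09637, T = 0.9036.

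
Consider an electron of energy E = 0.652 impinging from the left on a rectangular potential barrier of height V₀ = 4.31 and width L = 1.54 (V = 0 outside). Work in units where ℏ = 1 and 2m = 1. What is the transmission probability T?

T = 0.00568

Since E < V₀ the interior solution is evanescent with decay constant κ = √(2m(V₀ − E))/ℏ = 1.913.
κL = 2.945, sinh(κL) = 9.483.
The exact tunnelling result is T⁻¹ = 1 + V₀² sinh²(κL) / [4E(V₀ − E)] = 176.1, so T = 0.00568.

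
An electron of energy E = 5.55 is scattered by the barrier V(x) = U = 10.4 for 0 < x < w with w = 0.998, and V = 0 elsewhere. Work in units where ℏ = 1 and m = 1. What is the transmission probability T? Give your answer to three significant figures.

E < U: inside the barrier ψ ∝ e^{±κx} with κ = √(2m(U − E))/ℏ = 3.114.
κw = 3.108, sinh(κw) = 11.17.
Matching ψ, ψ′ at both faces gives T = [1 + U² sinh²(κw) / (4E(U − E))]⁻¹ = 1/126.3 = 0.00792.

T = 0.00792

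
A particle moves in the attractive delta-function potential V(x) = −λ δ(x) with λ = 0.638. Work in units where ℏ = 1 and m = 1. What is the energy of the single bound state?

E = -0.204

For x ≠ 0 the bound state is ψ ∝ e^{−κ|x|}; integrating the TISE across the delta gives the cusp condition 2κ = 2mλ/ℏ², so κ = 0.6380.
Then E = −ℏ²κ²/(2m) = −mλ²/(2ℏ²) = -0.2035.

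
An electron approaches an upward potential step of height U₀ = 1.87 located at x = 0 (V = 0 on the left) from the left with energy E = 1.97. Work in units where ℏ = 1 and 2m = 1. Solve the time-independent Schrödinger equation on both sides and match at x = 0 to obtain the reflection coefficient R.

R = 0.400

The wavenumbers are k₁ = √(2mE)/ℏ = 1.404 on the left and k₂ = √(2m(E − U₀))/ℏ = 0.3162 on the right.
Continuity of ψ and ψ′ at the step yields the reflection amplitude r = (k₁ − k₂)/(k₁ + k₂) = 0.6322; thus R = |r|² = 0.3997, T = 0.6003.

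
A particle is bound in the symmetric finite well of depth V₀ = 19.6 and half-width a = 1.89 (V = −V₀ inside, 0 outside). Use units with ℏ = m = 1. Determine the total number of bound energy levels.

The dimensionless depth is z₀ = a√(2mV₀)/ℏ = 1.89 × √(39.20) = 11.83.
The even/odd transcendental equations gain one root per π/2 in z₀, giving N = 1 + ⌊2z₀/π⌋ = 1 + ⌊7.533⌋ = 8.

N = 8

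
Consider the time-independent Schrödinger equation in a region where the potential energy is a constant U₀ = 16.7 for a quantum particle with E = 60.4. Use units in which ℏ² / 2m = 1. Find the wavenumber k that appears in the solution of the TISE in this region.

k = 6.61

With E > U₀ the solution is oscillatory, ψ ∝ e^{±ikx} with k = √(2m(E − U₀))/ℏ.
k = √(2 × 0.5 × 43.7) = 6.611.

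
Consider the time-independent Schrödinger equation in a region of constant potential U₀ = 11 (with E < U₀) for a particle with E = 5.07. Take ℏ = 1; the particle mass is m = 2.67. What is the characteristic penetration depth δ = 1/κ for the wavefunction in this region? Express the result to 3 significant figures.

δ = 0.178

Since E < U₀ the TISE in this region is ψ'' = κ²ψ with κ = √(2m(U₀ − E))/ℏ.
κ = √(2 × 2.67 × 5.93) = 5.627. The penetration depth is δ = 1/κ = 0.178.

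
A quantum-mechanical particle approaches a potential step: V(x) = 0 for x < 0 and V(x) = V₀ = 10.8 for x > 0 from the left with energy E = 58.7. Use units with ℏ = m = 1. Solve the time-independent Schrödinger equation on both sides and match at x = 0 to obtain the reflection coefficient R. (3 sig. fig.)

On each side the TISE gives plane waves with k = √(2m(E − V))/ℏ: k₁ = √(2·1·58.7) = 10.84, k₂ = √(2·1·47.9) = 9.788.
Matching ψ and ψ′ at x = 0 gives r = (k₁ − k₂)/(k₁ + k₂), so R = r² = 0.002579 and T = 1 − R = 0.9974.

R = 0.00258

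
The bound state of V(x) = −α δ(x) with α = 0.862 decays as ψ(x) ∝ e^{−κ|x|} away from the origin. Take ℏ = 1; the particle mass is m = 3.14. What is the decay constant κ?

κ = 2.71

Integrate −(ℏ²/2m)ψ'' − αδ(x)ψ = Eψ from −ε to +ε: the ψ'' term gives ψ'(0⁺) − ψ'(0⁻) and the δ term gives −(2mα/ℏ²)ψ(0).
With ψ ∝ e^{−κ|x|} this yields −2κ = −2mα/ℏ², so κ = mα/ℏ² = 2.707.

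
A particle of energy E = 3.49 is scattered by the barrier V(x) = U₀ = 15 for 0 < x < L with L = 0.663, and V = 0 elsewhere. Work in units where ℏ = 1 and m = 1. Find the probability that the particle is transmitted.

Since E < U₀ the interior solution is evanescent with decay constant κ = √(2m(U₀ − E))/ℏ = 4.798.
κL = 3.181, sinh(κL) = 12.01.
The exact tunnelling result is T⁻¹ = 1 + U₀² sinh²(κL) / [4E(U₀ − E)] = 203.1, so T = 0.00492.

T = 0.00492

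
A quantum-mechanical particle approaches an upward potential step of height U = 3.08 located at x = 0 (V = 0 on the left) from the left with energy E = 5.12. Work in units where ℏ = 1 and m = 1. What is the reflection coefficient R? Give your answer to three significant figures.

R = 0.0511

The wavenumbers are k₁ = √(2mE)/ℏ = 3.200 on the left and k₂ = √(2m(E − U))/ℏ = 2.020 on the right.
Matching ψ and ψ′ at x = 0 gives r = (k₁ − k₂)/(k₁ + k₂), so R = r² = 0.05111 and T = 1 − R = 0.9489.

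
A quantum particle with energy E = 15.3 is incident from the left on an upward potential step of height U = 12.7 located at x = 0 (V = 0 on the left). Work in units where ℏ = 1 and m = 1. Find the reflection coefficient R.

The wavenumbers are k₁ = √(2mE)/ℏ = 5.532 on the left and k₂ = √(2m(E − U))/ℏ = 2.280 on the right.
Matching ψ and ψ′ at x = 0 gives r = (k₁ − k₂)/(k₁ + k₂), so R = r² = 0.1732 and T = 1 − R = 0.8268.

R = 0.173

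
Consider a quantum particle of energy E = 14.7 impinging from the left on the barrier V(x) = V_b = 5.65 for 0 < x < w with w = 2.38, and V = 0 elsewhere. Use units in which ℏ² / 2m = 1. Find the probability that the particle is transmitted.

Above the barrier the interior wavenumber is k₂ = √(2m(E − V_b))/ℏ = 3.008, giving phase k₂w = 7.160.
T = [1 + V_b² sin²(k₂w) / (4E(E − V_b))]⁻¹ = 1/1.035 = 0.966.

T = 0.966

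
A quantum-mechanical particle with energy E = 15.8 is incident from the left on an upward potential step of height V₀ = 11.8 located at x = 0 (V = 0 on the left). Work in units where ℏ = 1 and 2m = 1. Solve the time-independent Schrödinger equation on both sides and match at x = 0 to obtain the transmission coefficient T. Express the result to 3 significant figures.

On each side the TISE gives plane waves with k = √(2m(E − V))/ℏ: k₁ = √(2·½·15.8) = 3.975, k₂ = √(2·½·4) = 2.000.
Matching ψ and ψ′ at x = 0 gives r = (k₁ − k₂)/(k₁ + k₂), so R = r² = 0.1093 and T = 1 − R = 0.8907.

T = 0.891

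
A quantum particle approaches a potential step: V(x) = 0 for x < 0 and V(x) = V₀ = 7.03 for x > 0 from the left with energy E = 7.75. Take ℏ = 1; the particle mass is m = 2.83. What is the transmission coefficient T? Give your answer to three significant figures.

On each side the TISE gives plane waves with k = √(2m(E − V))/ℏ: k₁ = √(2·2.83·7.75) = 6.623, k₂ = √(2·2.83·0.72) = 2.019.
Continuity of ψ and ψ′ at the step yields the reflection amplitude r = (k₁ − k₂)/(k₁ + k₂) = 0.5328; thus R = |r|² = 0.2839, T = 0.7161.

T = 0.716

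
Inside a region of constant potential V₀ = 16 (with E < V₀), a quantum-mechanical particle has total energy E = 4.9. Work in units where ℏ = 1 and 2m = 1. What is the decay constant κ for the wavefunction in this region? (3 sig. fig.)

Since E < V₀ the TISE in this region is ψ'' = κ²ψ with κ = √(2m(V₀ − E))/ℏ.
κ = √(2 × 0.5 × 11.1) = 3.332.

κ = 3.33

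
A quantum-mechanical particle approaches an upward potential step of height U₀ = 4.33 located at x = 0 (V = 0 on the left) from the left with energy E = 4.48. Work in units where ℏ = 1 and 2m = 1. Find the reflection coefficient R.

The wavenumbers are k₁ = √(2mE)/ℏ = 2.117 on the left and k₂ = √(2m(E − U₀))/ℏ = 0.3873 on the right.
Matching ψ and ψ′ at x = 0 gives r = (k₁ − k₂)/(k₁ + k₂), so R = r² = 0.4770 and T = 1 − R = 0.5230.

R = 0.477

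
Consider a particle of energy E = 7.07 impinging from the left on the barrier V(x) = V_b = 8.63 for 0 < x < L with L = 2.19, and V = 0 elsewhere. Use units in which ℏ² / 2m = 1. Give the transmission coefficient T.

T = 0.00996

E < V_b: inside the barrier ψ ∝ e^{±κx} with κ = √(2m(V_b − E))/ℏ = 1.249.
κL = 2.735, sinh(κL) = 7.675.
The exact tunnelling result is T⁻¹ = 1 + V_b² sinh²(κL) / [4E(V_b − E)] = 100.4, so T = 0.00996.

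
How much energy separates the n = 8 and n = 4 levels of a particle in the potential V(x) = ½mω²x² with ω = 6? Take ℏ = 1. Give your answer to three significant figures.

ΔE = 24.0

E_n = ℏω(n + ½), so ΔE = (8 − 4) ℏω = 4 × 6 = 24.00.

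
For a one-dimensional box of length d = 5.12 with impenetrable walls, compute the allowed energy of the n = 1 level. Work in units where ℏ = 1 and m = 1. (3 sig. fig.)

Requiring ψ(0) = ψ(d) = 0 quantises k = nπ/d, hence E_n = ℏ²k²/2m = n²π²ℏ²/(2md²).
E_1 = 1² × π² / (2 × 1 × 5.12²) = 0.1882.

E = 0.188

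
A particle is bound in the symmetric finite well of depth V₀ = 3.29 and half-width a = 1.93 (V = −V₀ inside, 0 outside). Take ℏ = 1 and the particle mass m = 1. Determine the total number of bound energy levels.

The dimensionless depth is z₀ = a√(2mV₀)/ℏ = 1.93 × √(6.580) = 4.951.
A new bound state (alternating even/odd) appears each time z₀ passes a multiple of π/2, so N = ⌊2z₀/π⌋ + 1 = ⌊3.152⌋ + 1 = 4.

N = 4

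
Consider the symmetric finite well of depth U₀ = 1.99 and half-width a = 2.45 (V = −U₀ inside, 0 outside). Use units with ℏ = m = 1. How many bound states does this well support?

The dimensionless depth is z₀ = a√(2mU₀)/ℏ = 2.45 × √(3.980) = 4.888.
The even/odd transcendental equations gain one root per π/2 in z₀, giving N = 1 + ⌊2z₀/π⌋ = 1 + ⌊3.112⌋ = 4.

N = 4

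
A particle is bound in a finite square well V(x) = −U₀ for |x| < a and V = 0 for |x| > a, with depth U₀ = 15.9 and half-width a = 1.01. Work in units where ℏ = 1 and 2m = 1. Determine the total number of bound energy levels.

The dimensionless depth is z₀ = a√(2mU₀)/ℏ = 1.01 × √(15.90) = 4.027.
The even/odd transcendental equations gain one root per π/2 in z₀, giving N = 1 + ⌊2z₀/π⌋ = 1 + ⌊2.564⌋ = 3.

N = 3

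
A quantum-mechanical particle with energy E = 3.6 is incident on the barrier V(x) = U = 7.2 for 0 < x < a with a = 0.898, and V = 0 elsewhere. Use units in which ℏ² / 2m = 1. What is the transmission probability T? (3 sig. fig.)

E < U: inside the barrier ψ ∝ e^{±κx} with κ = √(2m(U − E))/ℏ = 1.897.
κa = 1.704, sinh(κa) = 2.656.
The exact tunnelling result is T⁻¹ = 1 + U² sinh²(κa) / [4E(U − E)] = 8.057, so T = 0.124.

T = 0.124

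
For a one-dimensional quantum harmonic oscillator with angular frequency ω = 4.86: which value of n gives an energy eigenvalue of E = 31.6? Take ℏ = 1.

Invert E_n = (n + ½)ℏω: n = E/ℏω − ½ = 6.002, so n = 6.

n = 6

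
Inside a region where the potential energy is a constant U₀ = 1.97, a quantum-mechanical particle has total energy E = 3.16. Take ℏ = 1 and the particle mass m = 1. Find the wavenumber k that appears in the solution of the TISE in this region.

With E > U₀ the solution is oscillatory, ψ ∝ e^{±ikx} with k = √(2m(E − U₀))/ℏ.
k = √(2 × 1 × 1.19) = 1.543.

k = 1.54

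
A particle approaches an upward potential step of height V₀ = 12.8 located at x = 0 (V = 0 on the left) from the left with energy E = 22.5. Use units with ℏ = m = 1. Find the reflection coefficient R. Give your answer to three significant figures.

R = 0.0430

On each side the TISE gives plane waves with k = √(2m(E − V))/ℏ: k₁ = √(2·1·22.5) = 6.708, k₂ = √(2·1·9.7) = 4.405.
Continuity of ψ and ψ′ at the step yields the reflection amplitude r = (k₁ − k₂)/(k₁ + k₂) = 0.2073; thus R = |r|² = 0.04297, T = 0.9570.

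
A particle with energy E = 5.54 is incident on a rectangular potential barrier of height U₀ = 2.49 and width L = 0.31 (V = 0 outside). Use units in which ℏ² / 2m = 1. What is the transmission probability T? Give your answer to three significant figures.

T = 0.976

Above the barrier the interior wavenumber is k₂ = √(2m(E − U₀))/ℏ = 1.746, giving phase k₂L = 0.5414.
Matching at both interfaces gives T⁻¹ = 1 + U₀² sin²(k₂L) / [4E(E − U₀)] = 1.024, hence T = 0.976.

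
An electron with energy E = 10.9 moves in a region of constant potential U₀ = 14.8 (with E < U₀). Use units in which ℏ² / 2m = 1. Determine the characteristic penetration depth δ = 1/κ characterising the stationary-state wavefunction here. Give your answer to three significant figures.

δ = 0.506

Since E < U₀ the TISE in this region is ψ'' = κ²ψ with κ = √(2m(U₀ − E))/ℏ.
κ = √(2 × 0.5 × 3.9) = 1.975. The penetration depth is δ = 1/κ = 0.506.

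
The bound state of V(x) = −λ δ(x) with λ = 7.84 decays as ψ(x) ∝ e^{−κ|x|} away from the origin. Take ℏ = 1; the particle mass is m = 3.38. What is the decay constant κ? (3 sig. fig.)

κ = 26.5

Integrate −(ℏ²/2m)ψ'' − λδ(x)ψ = Eψ from −ε to +ε: the ψ'' term gives ψ'(0⁺) − ψ'(0⁻) and the δ term gives −(2mλ/ℏ²)ψ(0).
With ψ ∝ e^{−κ|x|} this yields −2κ = −2mλ/ℏ², so κ = mλ/ℏ² = 26.50.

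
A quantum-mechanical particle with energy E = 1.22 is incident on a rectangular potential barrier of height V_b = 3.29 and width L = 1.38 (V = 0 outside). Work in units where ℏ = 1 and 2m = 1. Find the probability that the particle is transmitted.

E < V_b: inside the barrier ψ ∝ e^{±κx} with κ = √(2m(V_b − E))/ℏ = 1.439.
κL = 1.985, sinh(κL) = 3.573.
Matching ψ, ψ′ at both faces gives T = [1 + V_b² sinh²(κL) / (4E(V_b − E))]⁻¹ = 1/14.68 = 0.0681.

T = 0.0681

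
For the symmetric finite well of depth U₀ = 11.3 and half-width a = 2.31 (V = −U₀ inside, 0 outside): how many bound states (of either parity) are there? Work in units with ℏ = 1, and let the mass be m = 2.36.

The dimensionless depth is z₀ = a√(2mU₀)/ℏ = 2.31 × √(53.34) = 16.87.
A new bound state (alternating even/odd) appears each time z₀ passes a multiple of π/2, so N = ⌊2z₀/π⌋ + 1 = ⌊10.74⌋ + 1 = 11.

N = 11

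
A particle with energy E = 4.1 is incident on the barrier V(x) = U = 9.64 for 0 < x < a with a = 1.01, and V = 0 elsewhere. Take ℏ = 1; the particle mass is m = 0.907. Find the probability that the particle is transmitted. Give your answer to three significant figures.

T = 0.00645

E < U: inside the barrier ψ ∝ e^{±κx} with κ = √(2m(U − E))/ℏ = 3.170.
κa = 3.202, sinh(κa) = 12.27.
The exact tunnelling result is T⁻¹ = 1 + U² sinh²(κa) / [4E(U − E)] = 154.9, so T = 0.00645.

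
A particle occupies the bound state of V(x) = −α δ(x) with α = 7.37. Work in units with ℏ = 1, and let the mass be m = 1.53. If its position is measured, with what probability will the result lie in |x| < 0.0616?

The normalised bound state is ψ = √κ e^{−κ|x|} with κ = mα/ℏ² = 11.28.
P(|x| < d) = ∫_{−d}^{d} κ e^{−2κ|x|} dx = 1 − e^{−2κd} = 1 − e^{−1.389} = 0.7507.

P = 0.751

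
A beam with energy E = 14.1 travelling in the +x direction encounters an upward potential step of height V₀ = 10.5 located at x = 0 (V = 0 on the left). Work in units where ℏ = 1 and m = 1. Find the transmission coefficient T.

T = 0.892

On each side the TISE gives plane waves with k = √(2m(E − V))/ℏ: k₁ = √(2·1·14.1) = 5.310, k₂ = √(2·1·3.6) = 2.683.
Matching ψ and ψ′ at x = 0 gives r = (k₁ − k₂)/(k₁ + k₂), so R = r² = 0.1080 and T = 1 − R = 0.8920.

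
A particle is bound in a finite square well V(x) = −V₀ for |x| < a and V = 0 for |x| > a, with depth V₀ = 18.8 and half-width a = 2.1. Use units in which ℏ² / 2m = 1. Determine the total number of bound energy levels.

N = 6

Define the well-strength parameter z₀ = (a/ℏ)√(2mV₀) = 2.1 × √(2·0.5·18.8) = 9.105.
A new bound state (alternating even/odd) appears each time z₀ passes a multiple of π/2, so N = ⌊2z₀/π⌋ + 1 = ⌊5.797⌋ + 1 = 6.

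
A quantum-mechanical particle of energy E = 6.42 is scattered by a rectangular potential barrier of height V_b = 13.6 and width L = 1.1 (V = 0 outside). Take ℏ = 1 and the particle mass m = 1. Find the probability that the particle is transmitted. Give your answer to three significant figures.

T = 0.000955

Since E < V_b the interior solution is evanescent with decay constant κ = √(2m(V_b − E))/ℏ = 3.789.
κL = 4.168, sinh(κL) = 32.30.
The exact tunnelling result is T⁻¹ = 1 + V_b² sinh²(κL) / [4E(V_b − E)] = 1047, so T = 0.000955.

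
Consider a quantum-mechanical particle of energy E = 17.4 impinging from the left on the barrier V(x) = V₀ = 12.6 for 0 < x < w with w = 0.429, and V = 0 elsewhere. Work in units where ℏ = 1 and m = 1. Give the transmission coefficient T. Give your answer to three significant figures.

E > V₀: inside the barrier k₂ = √(2m(E − V₀))/ℏ = 3.098, k₂w = 1.329.
T = [1 + V₀² sin²(k₂w) / (4E(E − V₀))]⁻¹ = 1/1.448 = 0.691.

T = 0.691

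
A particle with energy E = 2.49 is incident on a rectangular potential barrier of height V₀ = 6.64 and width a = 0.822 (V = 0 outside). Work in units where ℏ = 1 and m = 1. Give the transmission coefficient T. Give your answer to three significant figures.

E < V₀: inside the barrier ψ ∝ e^{±κx} with κ = √(2m(V₀ − E))/ℏ = 2.881.
κa = 2.368, sinh(κa) = 5.292.
The exact tunnelling result is T⁻¹ = 1 + V₀² sinh²(κa) / [4E(V₀ − E)] = 30.87, so T = 0.0324.

T = 0.0324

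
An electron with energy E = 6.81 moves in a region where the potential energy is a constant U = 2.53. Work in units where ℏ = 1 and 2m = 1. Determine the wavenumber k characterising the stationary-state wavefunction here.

With E > U the solution is oscillatory, ψ ∝ e^{±ikx} with k = √(2m(E − U))/ℏ.
k = √(2 × 0.5 × 4.28) = 2.069.

k = 2.07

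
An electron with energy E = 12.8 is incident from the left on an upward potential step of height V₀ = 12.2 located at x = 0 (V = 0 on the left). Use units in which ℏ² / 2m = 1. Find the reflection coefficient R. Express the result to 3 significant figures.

R = 0.415

On each side the TISE gives plane waves with k = √(2m(E − V))/ℏ: k₁ = √(2·½·12.8) = 3.578, k₂ = √(2·½·0.6) = 0.7746.
Matching ψ and ψ′ at x = 0 gives r = (k₁ − k₂)/(k₁ + k₂), so R = r² = 0.4148 and T = 1 − R = 0.5852.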